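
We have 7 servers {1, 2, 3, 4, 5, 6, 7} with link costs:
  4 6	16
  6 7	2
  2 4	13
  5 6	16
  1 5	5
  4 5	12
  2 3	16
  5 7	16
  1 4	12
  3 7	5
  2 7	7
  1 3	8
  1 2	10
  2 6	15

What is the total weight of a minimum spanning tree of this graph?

Grow the tree from 7 using Prim:
Step 1: cheapest edge leaving the tree is 6 7 (2); add 6.
Step 2: cheapest edge leaving the tree is 3 7 (5); add 3.
Step 3: cheapest edge leaving the tree is 2 7 (7); add 2.
Step 4: cheapest edge leaving the tree is 1 3 (8); add 1.
Step 5: cheapest edge leaving the tree is 1 5 (5); add 5.
Step 6: cheapest edge leaving the tree is 1 4 (12); add 4.
MST edges: 6 7, 3 7, 2 7, 1 3, 1 5, 1 4; total weight 2+5+7+8+5+12 = 39.

39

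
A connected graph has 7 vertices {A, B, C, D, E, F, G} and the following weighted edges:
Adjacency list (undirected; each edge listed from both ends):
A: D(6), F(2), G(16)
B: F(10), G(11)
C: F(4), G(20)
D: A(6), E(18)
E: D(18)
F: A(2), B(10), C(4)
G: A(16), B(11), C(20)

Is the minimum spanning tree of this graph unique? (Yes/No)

Kruskal: consider edges lightest-first.
A–F (2): add. Components now {A,F} {B} {C} {D} {E} {G}
C–F (4): add. Components now {A,C,F} {B} {D} {E} {G}
A–D (6): add. Components now {A,C,D,F} {B} {E} {G}
B–F (10): add. Components now {A,B,C,D,F} {E} {G}
B–G (11): add. Components now {A,B,C,D,F,G} {E}
A–G (16): skip — A and G already connected.
D–E (18): add. Components now {A,B,C,D,E,F,G}
Every non-tree edge has weight strictly greater than the heaviest edge on the tree path between its endpoints, so the MST is unique.

Yes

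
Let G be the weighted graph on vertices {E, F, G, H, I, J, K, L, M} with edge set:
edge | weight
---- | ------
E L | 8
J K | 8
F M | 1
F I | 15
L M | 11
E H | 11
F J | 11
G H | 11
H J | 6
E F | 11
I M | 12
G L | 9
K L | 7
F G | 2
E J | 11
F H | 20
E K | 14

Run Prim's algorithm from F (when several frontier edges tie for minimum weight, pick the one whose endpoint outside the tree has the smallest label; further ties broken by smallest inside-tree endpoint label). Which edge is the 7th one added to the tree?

Grow the tree from F using Prim:
Step 1: cheapest edge leaving the tree is F M (1); add M.
Step 2: cheapest edge leaving the tree is F G (2); add G.
Step 3: cheapest edge leaving the tree is G L (9); add L.
Step 4: cheapest edge leaving the tree is K L (7); add K.
Step 5: cheapest edge leaving the tree is E L (8); add E.
Step 6: cheapest edge leaving the tree is J K (8); add J.
Step 7: cheapest edge leaving the tree is H J (6); add H.
Step 8: cheapest edge leaving the tree is I M (12); add I.
The 7th edge added is H J.

H-J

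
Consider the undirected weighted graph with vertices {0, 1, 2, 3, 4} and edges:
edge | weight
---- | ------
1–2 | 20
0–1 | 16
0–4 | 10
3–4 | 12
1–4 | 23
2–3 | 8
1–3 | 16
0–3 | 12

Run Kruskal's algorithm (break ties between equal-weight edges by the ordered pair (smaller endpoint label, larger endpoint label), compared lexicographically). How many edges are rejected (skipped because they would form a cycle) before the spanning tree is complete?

1

Sort edges by weight, then run Kruskal:
2–3 (8): add — endpoints in different components.
0–4 (10): add — endpoints in different components.
0–3 (12): add — endpoints in different components.
3–4 (12): skip — 3 and 4 already connected.
0–1 (16): add — endpoints in different components.
Edges rejected before the tree was complete: 1.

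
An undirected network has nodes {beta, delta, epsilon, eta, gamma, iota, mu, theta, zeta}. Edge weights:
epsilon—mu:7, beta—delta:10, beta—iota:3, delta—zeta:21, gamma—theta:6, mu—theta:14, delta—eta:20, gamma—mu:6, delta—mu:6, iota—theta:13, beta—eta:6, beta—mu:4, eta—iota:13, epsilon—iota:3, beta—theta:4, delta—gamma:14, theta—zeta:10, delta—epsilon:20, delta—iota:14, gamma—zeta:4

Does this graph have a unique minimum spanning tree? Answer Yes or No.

No

Kruskal: consider edges lightest-first.
beta—iota (3): add — endpoints in different components.
epsilon—iota (3): add — endpoints in different components.
beta—mu (4): add — endpoints in different components.
beta—theta (4): add — endpoints in different components.
gamma—zeta (4): add — endpoints in different components.
beta—eta (6): add — endpoints in different components.
delta—mu (6): add — endpoints in different components.
gamma—mu (6): add — endpoints in different components.
Non-tree edge gamma—theta has weight 6, equal to the heaviest edge on its tree cycle — swapping gives another MST of the same weight. Not unique.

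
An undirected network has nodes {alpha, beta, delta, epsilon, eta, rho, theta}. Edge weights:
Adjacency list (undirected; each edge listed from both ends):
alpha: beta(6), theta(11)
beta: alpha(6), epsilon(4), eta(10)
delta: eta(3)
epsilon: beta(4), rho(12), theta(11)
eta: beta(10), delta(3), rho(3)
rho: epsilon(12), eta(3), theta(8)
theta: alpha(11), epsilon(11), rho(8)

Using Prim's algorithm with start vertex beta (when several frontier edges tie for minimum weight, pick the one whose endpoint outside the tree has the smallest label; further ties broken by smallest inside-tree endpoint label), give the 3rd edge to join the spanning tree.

Grow the tree from beta using Prim:
Step 1: cheapest edge leaving the tree is beta—epsilon (4); add epsilon.
Step 2: cheapest edge leaving the tree is alpha—beta (6); add alpha.
Step 3: cheapest edge leaving the tree is beta—eta (10); add eta.
Step 4: cheapest edge leaving the tree is delta—eta (3); add delta.
Step 5: cheapest edge leaving the tree is eta—rho (3); add rho.
Step 6: cheapest edge leaving the tree is rho—theta (8); add theta.
The 3rd edge added is beta—eta.

beta-eta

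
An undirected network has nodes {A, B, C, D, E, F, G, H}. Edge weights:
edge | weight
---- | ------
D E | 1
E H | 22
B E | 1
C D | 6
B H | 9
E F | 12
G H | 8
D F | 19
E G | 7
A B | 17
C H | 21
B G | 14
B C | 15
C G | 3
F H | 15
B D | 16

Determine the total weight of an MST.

48

Sort edges by weight, then run Kruskal:
B E (1): add — endpoints in different components.
D E (1): add — endpoints in different components.
C G (3): add — endpoints in different components.
C D (6): add — endpoints in different components.
E G (7): skip — E and G already connected.
G H (8): add — endpoints in different components.
B H (9): skip — B and H already connected.
E F (12): add — endpoints in different components.
B G (14): skip — B and G already connected.
B C (15): skip — B and C already connected.
F H (15): skip — F and H already connected.
B D (16): skip — B and D already connected.
A B (17): add — endpoints in different components.
MST edges: B E, D E, C G, C D, G H, E F, A B; total weight 1+1+3+6+8+12+17 = 48.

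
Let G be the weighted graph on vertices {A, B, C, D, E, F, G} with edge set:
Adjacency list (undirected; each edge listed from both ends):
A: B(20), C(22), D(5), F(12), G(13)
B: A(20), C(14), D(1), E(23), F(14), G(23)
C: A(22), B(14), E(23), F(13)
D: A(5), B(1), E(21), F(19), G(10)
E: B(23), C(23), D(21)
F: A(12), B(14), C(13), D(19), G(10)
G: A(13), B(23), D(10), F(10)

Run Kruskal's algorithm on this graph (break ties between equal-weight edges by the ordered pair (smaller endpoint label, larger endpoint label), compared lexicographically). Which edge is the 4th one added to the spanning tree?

Kruskal: consider edges lightest-first.
B—D (1): add — endpoints in different components.
A—D (5): add — endpoints in different components.
D—G (10): add — endpoints in different components.
F—G (10): add — endpoints in different components.
A—F (12): skip — A and F already connected.
A—G (13): skip — A and G already connected.
C—F (13): add — endpoints in different components.
B—C (14): skip — B and C already connected.
B—F (14): skip — B and F already connected.
D—F (19): skip — D and F already connected.
A—B (20): skip — A and B already connected.
D—E (21): add — endpoints in different components.
The 4th edge added is F—G.

F-G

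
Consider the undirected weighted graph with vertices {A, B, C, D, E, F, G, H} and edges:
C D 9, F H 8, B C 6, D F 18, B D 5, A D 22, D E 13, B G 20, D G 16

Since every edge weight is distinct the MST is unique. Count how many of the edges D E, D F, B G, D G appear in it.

3

Kruskal: consider edges lightest-first.
B D (5): add — endpoints in different components.
B C (6): add — endpoints in different components.
F H (8): add — endpoints in different components.
C D (9): skip — C and D already connected.
D E (13): add — endpoints in different components.
D G (16): add — endpoints in different components.
D F (18): add — endpoints in different components.
B G (20): skip — B and G already connected.
A D (22): add — endpoints in different components.
MST edge set: {B D, B C, F H, D E, D G, D F, A D}.
Of the listed edges, {D E, D F, D G} are in the MST → 3.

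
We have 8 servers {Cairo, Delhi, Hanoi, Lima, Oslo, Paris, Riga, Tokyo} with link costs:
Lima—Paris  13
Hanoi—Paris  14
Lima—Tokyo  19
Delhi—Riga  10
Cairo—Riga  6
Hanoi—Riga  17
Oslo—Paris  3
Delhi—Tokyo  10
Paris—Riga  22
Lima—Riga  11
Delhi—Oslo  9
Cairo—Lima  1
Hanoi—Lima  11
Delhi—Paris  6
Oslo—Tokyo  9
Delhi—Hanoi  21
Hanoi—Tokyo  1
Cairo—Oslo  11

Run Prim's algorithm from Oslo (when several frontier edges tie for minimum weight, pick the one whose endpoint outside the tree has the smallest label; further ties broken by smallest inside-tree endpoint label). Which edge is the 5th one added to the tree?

Prim, starting at Oslo.
Step 1: cheapest edge leaving the tree is Oslo—Paris (3); add Paris.
Step 2: cheapest edge leaving the tree is Delhi—Paris (6); add Delhi.
Step 3: cheapest edge leaving the tree is Oslo—Tokyo (9); add Tokyo.
Step 4: cheapest edge leaving the tree is Hanoi—Tokyo (1); add Hanoi.
Step 5: cheapest edge leaving the tree is Delhi—Riga (10); add Riga.
Step 6: cheapest edge leaving the tree is Cairo—Riga (6); add Cairo.
Step 7: cheapest edge leaving the tree is Cairo—Lima (1); add Lima.
The 5th edge added is Delhi—Riga.

Delhi-Riga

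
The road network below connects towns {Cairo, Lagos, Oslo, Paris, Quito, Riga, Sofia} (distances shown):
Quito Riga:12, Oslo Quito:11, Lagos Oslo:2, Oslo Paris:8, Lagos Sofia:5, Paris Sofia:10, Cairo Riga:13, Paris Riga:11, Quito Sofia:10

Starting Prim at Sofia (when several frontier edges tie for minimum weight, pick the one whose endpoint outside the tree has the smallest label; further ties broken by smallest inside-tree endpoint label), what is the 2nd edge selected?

Grow the tree from Sofia using Prim:
Step 1: frontier [Lagos Sofia 5, Paris Sofia 10, Quito Sofia 10] → take Lagos Sofia (5); add Lagos.
Step 2: frontier [Lagos Oslo 2, Paris Sofia 10, Quito Sofia 10] → take Lagos Oslo (2); add Oslo.
Step 3: frontier [Oslo Paris 8, Oslo Quito 11, Paris Sofia 10, Quito Sofia 10] → take Oslo Paris (8); add Paris.
Step 4: frontier [Oslo Quito 11, Paris Riga 11, Quito Sofia 10] → take Quito Sofia (10); add Quito.
Step 5: frontier [Paris Riga 11, Quito Riga 12] → take Paris Riga (11); add Riga.
Step 6: frontier [Cairo Riga 13] → take Cairo Riga (13); add Cairo.
The 2nd edge added is Lagos Oslo.

Lagos-Oslo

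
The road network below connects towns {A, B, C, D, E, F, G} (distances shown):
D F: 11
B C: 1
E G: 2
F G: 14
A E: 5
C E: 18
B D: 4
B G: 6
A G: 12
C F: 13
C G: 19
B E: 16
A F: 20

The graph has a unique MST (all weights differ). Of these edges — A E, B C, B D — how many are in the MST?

3

Kruskal's algorithm — process edges by increasing weight (ties by edge label):
B C (1): add. Components now {A} {B,C} {D} {E} {F} {G}
E G (2): add. Components now {A} {B,C} {D} {E,G} {F}
B D (4): add. Components now {A} {B,C,D} {E,G} {F}
A E (5): add. Components now {A,E,G} {B,C,D} {F}
B G (6): add. Components now {A,B,C,D,E,G} {F}
D F (11): add. Components now {A,B,C,D,E,F,G}
MST edge set: {B C, E G, B D, A E, B G, D F}.
Of the listed edges, {A E, B C, B D} are in the MST → 3.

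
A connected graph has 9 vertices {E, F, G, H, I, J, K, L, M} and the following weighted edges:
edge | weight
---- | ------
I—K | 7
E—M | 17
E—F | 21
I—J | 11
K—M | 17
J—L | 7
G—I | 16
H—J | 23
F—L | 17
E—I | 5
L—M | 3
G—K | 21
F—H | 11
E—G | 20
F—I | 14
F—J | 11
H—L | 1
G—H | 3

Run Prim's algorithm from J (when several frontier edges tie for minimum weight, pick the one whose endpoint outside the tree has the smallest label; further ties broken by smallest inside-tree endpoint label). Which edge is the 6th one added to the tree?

I-J

Grow the tree from J using Prim:
Step 1: cheapest edge leaving the tree is J—L (7); add L.
Step 2: cheapest edge leaving the tree is H—L (1); add H.
Step 3: cheapest edge leaving the tree is G—H (3); add G.
Step 4: cheapest edge leaving the tree is L—M (3); add M.
Step 5: cheapest edge leaving the tree is F—H (11); add F.
Step 6: cheapest edge leaving the tree is I—J (11); add I.
Step 7: cheapest edge leaving the tree is E—I (5); add E.
Step 8: cheapest edge leaving the tree is I—K (7); add K.
The 6th edge added is I—J.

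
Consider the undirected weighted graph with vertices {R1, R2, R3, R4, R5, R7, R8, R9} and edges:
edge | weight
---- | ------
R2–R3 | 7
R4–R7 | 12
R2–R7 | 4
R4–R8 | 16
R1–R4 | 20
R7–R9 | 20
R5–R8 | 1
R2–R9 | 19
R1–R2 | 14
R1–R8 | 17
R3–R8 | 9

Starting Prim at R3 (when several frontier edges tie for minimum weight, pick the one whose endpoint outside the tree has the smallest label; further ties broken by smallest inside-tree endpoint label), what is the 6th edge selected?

Prim, starting at R3.
Step 1: frontier [R2–R3 7, R3–R8 9] → take R2–R3 (7); add R2.
Step 2: frontier [R2–R7 4, R1–R2 14, R2–R9 19, R3–R8 9] → take R2–R7 (4); add R7.
Step 3: frontier [R1–R2 14, R2–R9 19, R3–R8 9, R4–R7 12, R7–R9 20] → take R3–R8 (9); add R8.
Step 4: frontier [R1–R2 14, R2–R9 19, R4–R7 12, R7–R9 20, R5–R8 1, R4–R8 16, R1–R8 17] → take R5–R8 (1); add R5.
Step 5: frontier [R1–R2 14, R2–R9 19, R4–R7 12, R7–R9 20, R4–R8 16, R1–R8 17] → take R4–R7 (12); add R4.
Step 6: frontier [R1–R2 14, R2–R9 19, R1–R4 20, R7–R9 20, R1–R8 17] → take R1–R2 (14); add R1.
Step 7: frontier [R2–R9 19, R7–R9 20] → take R2–R9 (19); add R9.
The 6th edge added is R1–R2.

R1-R2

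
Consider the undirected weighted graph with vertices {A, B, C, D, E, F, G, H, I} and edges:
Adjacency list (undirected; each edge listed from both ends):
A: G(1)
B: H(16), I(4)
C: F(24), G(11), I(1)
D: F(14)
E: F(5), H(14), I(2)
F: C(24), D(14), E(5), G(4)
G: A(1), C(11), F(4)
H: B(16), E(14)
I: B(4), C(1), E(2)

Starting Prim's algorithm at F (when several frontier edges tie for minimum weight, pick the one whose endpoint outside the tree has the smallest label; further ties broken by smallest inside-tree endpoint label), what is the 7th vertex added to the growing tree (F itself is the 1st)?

B

Prim's algorithm from F:
Step 1: cheapest edge leaving the tree is F—G (4); add G.
Step 2: cheapest edge leaving the tree is A—G (1); add A.
Step 3: cheapest edge leaving the tree is E—F (5); add E.
Step 4: cheapest edge leaving the tree is E—I (2); add I.
Step 5: cheapest edge leaving the tree is C—I (1); add C.
Step 6: cheapest edge leaving the tree is B—I (4); add B.
Step 7: cheapest edge leaving the tree is D—F (14); add D.
Step 8: cheapest edge leaving the tree is E—H (14); add H.
Vertex order: F, G, A, E, I, C, B, D, H. The 7th vertex is B.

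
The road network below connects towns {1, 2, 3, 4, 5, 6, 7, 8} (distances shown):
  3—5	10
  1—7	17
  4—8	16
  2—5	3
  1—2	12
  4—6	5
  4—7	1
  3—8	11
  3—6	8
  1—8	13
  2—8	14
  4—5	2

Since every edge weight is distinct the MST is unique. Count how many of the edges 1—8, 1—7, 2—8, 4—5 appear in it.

Kruskal's algorithm — process edges by increasing weight (ties by edge label):
4—7 (1): add — endpoints in different components.
4—5 (2): add — endpoints in different components.
2—5 (3): add — endpoints in different components.
4—6 (5): add — endpoints in different components.
3—6 (8): add — endpoints in different components.
3—5 (10): skip — 3 and 5 already connected.
3—8 (11): add — endpoints in different components.
1—2 (12): add — endpoints in different components.
MST edge set: {4—7, 4—5, 2—5, 4—6, 3—6, 3—8, 1—2}.
Of the listed edges, {4—5} are in the MST → 1.

1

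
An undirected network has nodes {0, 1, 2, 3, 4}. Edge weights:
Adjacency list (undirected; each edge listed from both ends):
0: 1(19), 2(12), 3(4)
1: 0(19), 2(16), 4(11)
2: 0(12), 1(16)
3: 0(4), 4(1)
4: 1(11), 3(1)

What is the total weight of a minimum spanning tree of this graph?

28

Kruskal: consider edges lightest-first.
3 4 (1): add. Components now {0} {1} {2} {3,4}
0 3 (4): add. Components now {0,3,4} {1} {2}
1 4 (11): add. Components now {0,1,3,4} {2}
0 2 (12): add. Components now {0,1,2,3,4}
MST edges: 3 4, 0 3, 1 4, 0 2; total weight 1+4+11+12 = 28.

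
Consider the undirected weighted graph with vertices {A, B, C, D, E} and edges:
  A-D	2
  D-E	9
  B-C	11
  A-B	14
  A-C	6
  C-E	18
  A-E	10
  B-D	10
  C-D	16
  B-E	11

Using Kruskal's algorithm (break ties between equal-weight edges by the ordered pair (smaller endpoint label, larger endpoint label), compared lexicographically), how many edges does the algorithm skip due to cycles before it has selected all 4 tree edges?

Kruskal: consider edges lightest-first.
A-D (2): add — endpoints in different components.
A-C (6): add — endpoints in different components.
D-E (9): add — endpoints in different components.
A-E (10): skip — A and E already connected.
B-D (10): add — endpoints in different components.
Edges rejected before the tree was complete: 1.

1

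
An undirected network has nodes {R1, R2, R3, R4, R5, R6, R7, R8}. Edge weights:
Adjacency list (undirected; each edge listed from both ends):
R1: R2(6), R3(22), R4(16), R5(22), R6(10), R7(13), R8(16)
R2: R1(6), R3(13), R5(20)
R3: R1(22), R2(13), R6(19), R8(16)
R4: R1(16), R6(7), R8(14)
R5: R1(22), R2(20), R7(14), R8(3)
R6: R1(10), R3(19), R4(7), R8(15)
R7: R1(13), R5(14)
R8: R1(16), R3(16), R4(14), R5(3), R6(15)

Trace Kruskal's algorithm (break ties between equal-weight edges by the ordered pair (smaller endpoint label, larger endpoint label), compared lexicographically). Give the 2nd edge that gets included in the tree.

R1-R2

Sort edges by weight, then run Kruskal:
R5–R8 (3): add — endpoints in different components.
R1–R2 (6): add — endpoints in different components.
R4–R6 (7): add — endpoints in different components.
R1–R6 (10): add — endpoints in different components.
R1–R7 (13): add — endpoints in different components.
R2–R3 (13): add — endpoints in different components.
R4–R8 (14): add — endpoints in different components.
The 2nd edge added is R1–R2.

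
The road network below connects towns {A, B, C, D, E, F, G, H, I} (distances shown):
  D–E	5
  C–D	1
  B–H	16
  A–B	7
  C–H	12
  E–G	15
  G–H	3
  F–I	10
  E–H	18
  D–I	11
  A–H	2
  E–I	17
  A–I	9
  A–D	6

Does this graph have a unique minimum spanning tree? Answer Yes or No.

Sort edges by weight, then run Kruskal:
C–D (1): add — endpoints in different components.
A–H (2): add — endpoints in different components.
G–H (3): add — endpoints in different components.
D–E (5): add — endpoints in different components.
A–D (6): add — endpoints in different components.
A–B (7): add — endpoints in different components.
A–I (9): add — endpoints in different components.
F–I (10): add — endpoints in different components.
Every non-tree edge has weight strictly greater than the heaviest edge on the tree path between its endpoints, so the MST is unique.

Yes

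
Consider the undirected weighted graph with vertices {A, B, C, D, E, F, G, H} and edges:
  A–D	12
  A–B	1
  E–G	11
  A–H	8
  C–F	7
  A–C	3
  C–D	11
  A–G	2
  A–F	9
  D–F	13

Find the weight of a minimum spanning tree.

Sort edges by weight, then run Kruskal:
A–B (1): add — endpoints in different components.
A–G (2): add — endpoints in different components.
A–C (3): add — endpoints in different components.
C–F (7): add — endpoints in different components.
A–H (8): add — endpoints in different components.
A–F (9): skip — A and F already connected.
C–D (11): add — endpoints in different components.
E–G (11): add — endpoints in different components.
MST edges: A–B, A–G, A–C, C–F, A–H, C–D, E–G; total weight 1+2+3+7+8+11+11 = 43.

43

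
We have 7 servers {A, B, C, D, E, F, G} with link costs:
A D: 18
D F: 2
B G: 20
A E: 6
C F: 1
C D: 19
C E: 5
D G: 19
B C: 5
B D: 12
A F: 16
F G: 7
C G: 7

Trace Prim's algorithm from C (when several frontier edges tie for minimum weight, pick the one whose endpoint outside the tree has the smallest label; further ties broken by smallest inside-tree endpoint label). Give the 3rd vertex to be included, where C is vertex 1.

D

Grow the tree from C using Prim:
Step 1: cheapest edge leaving the tree is C F (1); add F.
Step 2: cheapest edge leaving the tree is D F (2); add D.
Step 3: cheapest edge leaving the tree is B C (5); add B.
Step 4: cheapest edge leaving the tree is C E (5); add E.
Step 5: cheapest edge leaving the tree is A E (6); add A.
Step 6: cheapest edge leaving the tree is C G (7); add G.
Vertex order: C, F, D, B, E, A, G. The 3rd vertex is D.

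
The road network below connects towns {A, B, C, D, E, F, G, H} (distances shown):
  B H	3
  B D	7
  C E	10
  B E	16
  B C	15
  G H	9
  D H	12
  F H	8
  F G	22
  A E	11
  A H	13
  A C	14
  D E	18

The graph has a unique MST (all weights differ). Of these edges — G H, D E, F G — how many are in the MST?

Sort edges by weight, then run Kruskal:
B H (3): add — endpoints in different components.
B D (7): add — endpoints in different components.
F H (8): add — endpoints in different components.
G H (9): add — endpoints in different components.
C E (10): add — endpoints in different components.
A E (11): add — endpoints in different components.
D H (12): skip — D and H already connected.
A H (13): add — endpoints in different components.
MST edge set: {B H, B D, F H, G H, C E, A E, A H}.
Of the listed edges, {G H} are in the MST → 1.

1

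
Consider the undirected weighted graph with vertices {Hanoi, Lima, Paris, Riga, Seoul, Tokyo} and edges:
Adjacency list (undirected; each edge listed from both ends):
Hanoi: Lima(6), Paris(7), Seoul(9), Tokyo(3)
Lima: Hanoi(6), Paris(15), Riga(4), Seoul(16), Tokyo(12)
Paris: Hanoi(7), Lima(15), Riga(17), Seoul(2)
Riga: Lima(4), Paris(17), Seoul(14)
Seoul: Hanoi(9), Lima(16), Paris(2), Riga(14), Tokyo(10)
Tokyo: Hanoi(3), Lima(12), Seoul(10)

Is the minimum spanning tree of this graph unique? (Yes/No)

Kruskal's algorithm — process edges by increasing weight (ties by edge label):
Paris–Seoul (2): add. Components now {Paris,Seoul} {Riga} {Lima} {Tokyo} {Hanoi}
Hanoi–Tokyo (3): add. Components now {Paris,Seoul} {Riga} {Lima} {Hanoi,Tokyo}
Lima–Riga (4): add. Components now {Paris,Seoul} {Lima,Riga} {Hanoi,Tokyo}
Hanoi–Lima (6): add. Components now {Paris,Seoul} {Hanoi,Lima,Riga,Tokyo}
Hanoi–Paris (7): add. Components now {Hanoi,Lima,Paris,Riga,Seoul,Tokyo}
Every non-tree edge has weight strictly greater than the heaviest edge on the tree path between its endpoints, so the MST is unique.

Yes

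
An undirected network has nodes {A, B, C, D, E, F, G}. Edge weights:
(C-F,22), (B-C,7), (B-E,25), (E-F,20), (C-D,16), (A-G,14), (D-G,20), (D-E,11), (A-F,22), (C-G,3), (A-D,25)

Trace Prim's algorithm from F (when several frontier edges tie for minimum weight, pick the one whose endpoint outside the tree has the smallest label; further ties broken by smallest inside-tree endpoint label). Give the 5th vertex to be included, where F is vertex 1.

G

Prim, starting at F.
Step 1: frontier [E-F 20, A-F 22, C-F 22] → take E-F (20); add E.
Step 2: frontier [D-E 11, B-E 25, A-F 22, C-F 22] → take D-E (11); add D.
Step 3: frontier [C-D 16, D-G 20, A-D 25, B-E 25, A-F 22, C-F 22] → take C-D (16); add C.
Step 4: frontier [C-G 3, B-C 7, D-G 20, A-D 25, B-E 25, A-F 22] → take C-G (3); add G.
Step 5: frontier [B-C 7, A-D 25, B-E 25, A-F 22, A-G 14] → take B-C (7); add B.
Step 6: frontier [A-D 25, A-F 22, A-G 14] → take A-G (14); add A.
Vertex order: F, E, D, C, G, B, A. The 5th vertex is G.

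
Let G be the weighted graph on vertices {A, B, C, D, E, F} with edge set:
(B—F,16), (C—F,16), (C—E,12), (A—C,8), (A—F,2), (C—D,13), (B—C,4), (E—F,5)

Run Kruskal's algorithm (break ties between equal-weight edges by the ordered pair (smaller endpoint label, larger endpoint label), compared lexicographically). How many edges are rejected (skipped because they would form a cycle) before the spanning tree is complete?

Sort edges by weight, then run Kruskal:
A—F (2): add — endpoints in different components.
B—C (4): add — endpoints in different components.
E—F (5): add — endpoints in different components.
A—C (8): add — endpoints in different components.
C—E (12): skip — C and E already connected.
C—D (13): add — endpoints in different components.
Edges rejected before the tree was complete: 1.

1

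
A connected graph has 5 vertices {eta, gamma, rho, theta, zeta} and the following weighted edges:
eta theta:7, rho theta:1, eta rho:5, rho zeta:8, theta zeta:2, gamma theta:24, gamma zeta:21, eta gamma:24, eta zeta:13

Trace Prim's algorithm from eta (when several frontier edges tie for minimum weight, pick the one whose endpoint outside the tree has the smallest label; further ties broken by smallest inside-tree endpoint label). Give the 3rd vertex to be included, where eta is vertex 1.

theta

Grow the tree from eta using Prim:
Step 1: cheapest edge leaving the tree is eta rho (5); add rho.
Step 2: cheapest edge leaving the tree is rho theta (1); add theta.
Step 3: cheapest edge leaving the tree is theta zeta (2); add zeta.
Step 4: cheapest edge leaving the tree is gamma zeta (21); add gamma.
Vertex order: eta, rho, theta, zeta, gamma. The 3rd vertex is theta.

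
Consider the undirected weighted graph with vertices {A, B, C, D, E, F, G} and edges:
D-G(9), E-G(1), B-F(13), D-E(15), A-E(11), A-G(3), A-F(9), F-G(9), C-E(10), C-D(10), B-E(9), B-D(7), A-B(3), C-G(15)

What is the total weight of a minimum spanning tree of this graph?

Grow the tree from A using Prim:
Step 1: frontier [A-B 3, A-G 3, A-F 9, A-E 11] → take A-B (3); add B.
Step 2: frontier [A-G 3, A-F 9, A-E 11, B-D 7, B-E 9, B-F 13] → take A-G (3); add G.
Step 3: frontier [A-F 9, A-E 11, B-D 7, B-E 9, B-F 13, E-G 1, D-G 9, F-G 9, C-G 15] → take E-G (1); add E.
Step 4: frontier [A-F 9, B-D 7, B-F 13, C-E 10, D-E 15, D-G 9, F-G 9, C-G 15] → take B-D (7); add D.
Step 5: frontier [A-F 9, B-F 13, C-D 10, C-E 10, F-G 9, C-G 15] → take A-F (9); add F.
Step 6: frontier [C-D 10, C-E 10, C-G 15] → take C-D (10); add C.
MST edges: A-B, A-G, E-G, B-D, A-F, C-D; total weight 3+3+1+7+9+10 = 33.

33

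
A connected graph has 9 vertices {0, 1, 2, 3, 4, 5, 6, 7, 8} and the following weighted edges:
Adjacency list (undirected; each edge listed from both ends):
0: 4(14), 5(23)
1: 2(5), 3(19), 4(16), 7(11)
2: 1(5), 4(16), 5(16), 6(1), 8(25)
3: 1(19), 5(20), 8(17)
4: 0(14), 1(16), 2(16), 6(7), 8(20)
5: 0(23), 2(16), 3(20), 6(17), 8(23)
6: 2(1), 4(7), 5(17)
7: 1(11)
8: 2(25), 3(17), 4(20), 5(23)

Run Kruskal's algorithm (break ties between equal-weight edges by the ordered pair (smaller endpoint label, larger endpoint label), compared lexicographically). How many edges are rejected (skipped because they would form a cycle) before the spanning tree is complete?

Kruskal: consider edges lightest-first.
2–6 (1): add — endpoints in different components.
1–2 (5): add — endpoints in different components.
4–6 (7): add — endpoints in different components.
1–7 (11): add — endpoints in different components.
0–4 (14): add — endpoints in different components.
1–4 (16): skip — 1 and 4 already connected.
2–4 (16): skip — 2 and 4 already connected.
2–5 (16): add — endpoints in different components.
3–8 (17): add — endpoints in different components.
5–6 (17): skip — 5 and 6 already connected.
1–3 (19): add — endpoints in different components.
Edges rejected before the tree was complete: 3.

3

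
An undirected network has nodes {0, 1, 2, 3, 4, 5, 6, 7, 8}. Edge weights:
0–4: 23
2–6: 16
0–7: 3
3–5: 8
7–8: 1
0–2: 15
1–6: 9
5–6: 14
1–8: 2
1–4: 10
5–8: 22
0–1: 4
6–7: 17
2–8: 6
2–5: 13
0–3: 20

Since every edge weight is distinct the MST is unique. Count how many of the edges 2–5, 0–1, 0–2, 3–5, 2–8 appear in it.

Sort edges by weight, then run Kruskal:
7–8 (1): add — endpoints in different components.
1–8 (2): add — endpoints in different components.
0–7 (3): add — endpoints in different components.
0–1 (4): skip — 0 and 1 already connected.
2–8 (6): add — endpoints in different components.
3–5 (8): add — endpoints in different components.
1–6 (9): add — endpoints in different components.
1–4 (10): add — endpoints in different components.
2–5 (13): add — endpoints in different components.
MST edge set: {7–8, 1–8, 0–7, 2–8, 3–5, 1–6, 1–4, 2–5}.
Of the listed edges, {2–5, 3–5, 2–8} are in the MST → 3.

3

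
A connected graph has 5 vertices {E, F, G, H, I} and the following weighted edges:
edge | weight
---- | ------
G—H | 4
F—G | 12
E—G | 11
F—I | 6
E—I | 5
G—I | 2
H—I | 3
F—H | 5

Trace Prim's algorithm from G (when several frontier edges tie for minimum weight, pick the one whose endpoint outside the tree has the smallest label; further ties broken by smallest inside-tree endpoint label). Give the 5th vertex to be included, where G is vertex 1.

Prim's algorithm from G:
Step 1: cheapest edge leaving the tree is G—I (2); add I.
Step 2: cheapest edge leaving the tree is H—I (3); add H.
Step 3: cheapest edge leaving the tree is E—I (5); add E.
Step 4: cheapest edge leaving the tree is F—H (5); add F.
Vertex order: G, I, H, E, F. The 5th vertex is F.

F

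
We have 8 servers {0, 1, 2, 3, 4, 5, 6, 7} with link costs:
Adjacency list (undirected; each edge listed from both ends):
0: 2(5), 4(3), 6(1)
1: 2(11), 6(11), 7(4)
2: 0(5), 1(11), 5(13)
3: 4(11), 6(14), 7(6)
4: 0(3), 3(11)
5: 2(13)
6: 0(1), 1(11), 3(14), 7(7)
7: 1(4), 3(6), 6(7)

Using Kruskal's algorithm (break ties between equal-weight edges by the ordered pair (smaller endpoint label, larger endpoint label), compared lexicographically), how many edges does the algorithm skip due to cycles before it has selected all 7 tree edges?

Sort edges by weight, then run Kruskal:
0-6 (1): add — endpoints in different components.
0-4 (3): add — endpoints in different components.
1-7 (4): add — endpoints in different components.
0-2 (5): add — endpoints in different components.
3-7 (6): add — endpoints in different components.
6-7 (7): add — endpoints in different components.
1-2 (11): skip — 1 and 2 already connected.
1-6 (11): skip — 1 and 6 already connected.
3-4 (11): skip — 3 and 4 already connected.
2-5 (13): add — endpoints in different components.
Edges rejected before the tree was complete: 3.

3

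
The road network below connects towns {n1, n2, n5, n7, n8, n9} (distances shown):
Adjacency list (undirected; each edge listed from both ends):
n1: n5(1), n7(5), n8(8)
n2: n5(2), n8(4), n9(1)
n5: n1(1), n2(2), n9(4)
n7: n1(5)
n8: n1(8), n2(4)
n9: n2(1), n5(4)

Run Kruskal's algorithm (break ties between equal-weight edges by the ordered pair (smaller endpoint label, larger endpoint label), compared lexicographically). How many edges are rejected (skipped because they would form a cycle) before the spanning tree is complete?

Sort edges by weight, then run Kruskal:
n1-n5 (1): add. Components now {n8} {n1,n5} {n2} {n9} {n7}
n2-n9 (1): add. Components now {n8} {n1,n5} {n2,n9} {n7}
n2-n5 (2): add. Components now {n8} {n1,n2,n5,n9} {n7}
n2-n8 (4): add. Components now {n1,n2,n5,n8,n9} {n7}
n5-n9 (4): skip — n9 and n5 already connected.
n1-n7 (5): add. Components now {n1,n2,n5,n7,n8,n9}
Edges rejected before the tree was complete: 1.

1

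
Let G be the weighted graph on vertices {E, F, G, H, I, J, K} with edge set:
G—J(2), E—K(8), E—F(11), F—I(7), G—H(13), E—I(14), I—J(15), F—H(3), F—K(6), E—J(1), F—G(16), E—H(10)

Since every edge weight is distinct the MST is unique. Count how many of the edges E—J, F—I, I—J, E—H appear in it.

Kruskal's algorithm — process edges by increasing weight (ties by edge label):
E—J (1): add — endpoints in different components.
G—J (2): add — endpoints in different components.
F—H (3): add — endpoints in different components.
F—K (6): add — endpoints in different components.
F—I (7): add — endpoints in different components.
E—K (8): add — endpoints in different components.
MST edge set: {E—J, G—J, F—H, F—K, F—I, E—K}.
Of the listed edges, {E—J, F—I} are in the MST → 2.

2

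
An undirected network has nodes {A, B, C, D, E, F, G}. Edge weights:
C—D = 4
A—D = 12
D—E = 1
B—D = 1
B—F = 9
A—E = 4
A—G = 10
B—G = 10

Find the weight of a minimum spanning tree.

29

Prim, starting at E.
Step 1: cheapest edge leaving the tree is D—E (1); add D.
Step 2: cheapest edge leaving the tree is B—D (1); add B.
Step 3: cheapest edge leaving the tree is A—E (4); add A.
Step 4: cheapest edge leaving the tree is C—D (4); add C.
Step 5: cheapest edge leaving the tree is B—F (9); add F.
Step 6: cheapest edge leaving the tree is A—G (10); add G.
MST edges: D—E, B—D, A—E, C—D, B—F, A—G; total weight 1+1+4+4+9+10 = 29.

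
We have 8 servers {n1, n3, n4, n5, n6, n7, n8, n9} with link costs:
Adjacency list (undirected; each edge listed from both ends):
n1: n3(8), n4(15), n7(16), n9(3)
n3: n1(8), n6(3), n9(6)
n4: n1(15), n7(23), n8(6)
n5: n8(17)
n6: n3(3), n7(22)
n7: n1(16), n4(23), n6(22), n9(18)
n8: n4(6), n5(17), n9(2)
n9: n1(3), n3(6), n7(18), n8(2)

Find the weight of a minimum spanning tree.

Kruskal: consider edges lightest-first.
n8—n9 (2): add — endpoints in different components.
n1—n9 (3): add — endpoints in different components.
n3—n6 (3): add — endpoints in different components.
n3—n9 (6): add — endpoints in different components.
n4—n8 (6): add — endpoints in different components.
n1—n3 (8): skip — n1 and n3 already connected.
n1—n4 (15): skip — n1 and n4 already connected.
n1—n7 (16): add — endpoints in different components.
n5—n8 (17): add — endpoints in different components.
MST edges: n8—n9, n1—n9, n3—n6, n3—n9, n4—n8, n1—n7, n5—n8; total weight 2+3+3+6+6+16+17 = 53.

53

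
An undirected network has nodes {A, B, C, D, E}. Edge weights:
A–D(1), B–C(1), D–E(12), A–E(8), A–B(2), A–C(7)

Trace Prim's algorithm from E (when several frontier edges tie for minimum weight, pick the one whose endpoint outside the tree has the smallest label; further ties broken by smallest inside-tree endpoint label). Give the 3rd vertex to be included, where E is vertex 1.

D

Prim's algorithm from E:
Step 1: cheapest edge leaving the tree is A–E (8); add A.
Step 2: cheapest edge leaving the tree is A–D (1); add D.
Step 3: cheapest edge leaving the tree is A–B (2); add B.
Step 4: cheapest edge leaving the tree is B–C (1); add C.
Vertex order: E, A, D, B, C. The 3rd vertex is D.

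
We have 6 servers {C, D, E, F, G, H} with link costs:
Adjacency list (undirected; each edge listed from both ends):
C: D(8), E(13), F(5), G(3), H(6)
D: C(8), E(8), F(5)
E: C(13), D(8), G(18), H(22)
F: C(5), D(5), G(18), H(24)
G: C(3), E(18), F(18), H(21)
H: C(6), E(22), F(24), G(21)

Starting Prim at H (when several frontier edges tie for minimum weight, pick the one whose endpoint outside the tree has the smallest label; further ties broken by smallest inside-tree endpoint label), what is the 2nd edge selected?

C-G

Prim's algorithm from H:
Step 1: cheapest edge leaving the tree is C H (6); add C.
Step 2: cheapest edge leaving the tree is C G (3); add G.
Step 3: cheapest edge leaving the tree is C F (5); add F.
Step 4: cheapest edge leaving the tree is D F (5); add D.
Step 5: cheapest edge leaving the tree is D E (8); add E.
The 2nd edge added is C G.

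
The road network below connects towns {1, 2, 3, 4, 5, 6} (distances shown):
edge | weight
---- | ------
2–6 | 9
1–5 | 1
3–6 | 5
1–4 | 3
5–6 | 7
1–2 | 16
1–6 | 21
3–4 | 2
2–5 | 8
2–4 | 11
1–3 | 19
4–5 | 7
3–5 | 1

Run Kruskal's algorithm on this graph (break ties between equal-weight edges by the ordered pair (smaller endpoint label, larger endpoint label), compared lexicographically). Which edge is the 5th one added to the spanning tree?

2-5

Kruskal's algorithm — process edges by increasing weight (ties by edge label):
1–5 (1): add. Components now {1,5} {2} {3} {4} {6}
3–5 (1): add. Components now {1,3,5} {2} {4} {6}
3–4 (2): add. Components now {1,3,4,5} {2} {6}
1–4 (3): skip — 1 and 4 already connected.
3–6 (5): add. Components now {1,3,4,5,6} {2}
4–5 (7): skip — 4 and 5 already connected.
5–6 (7): skip — 5 and 6 already connected.
2–5 (8): add. Components now {1,2,3,4,5,6}
The 5th edge added is 2–5.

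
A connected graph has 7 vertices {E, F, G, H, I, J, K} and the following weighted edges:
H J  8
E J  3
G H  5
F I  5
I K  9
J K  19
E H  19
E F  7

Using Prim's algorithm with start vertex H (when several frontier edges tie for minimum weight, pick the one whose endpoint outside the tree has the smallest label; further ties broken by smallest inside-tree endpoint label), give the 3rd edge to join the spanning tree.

E-J

Prim, starting at H.
Step 1: frontier [G H 5, H J 8, E H 19] → take G H (5); add G.
Step 2: frontier [H J 8, E H 19] → take H J (8); add J.
Step 3: frontier [E H 19, E J 3, J K 19] → take E J (3); add E.
Step 4: frontier [E F 7, J K 19] → take E F (7); add F.
Step 5: frontier [F I 5, J K 19] → take F I (5); add I.
Step 6: frontier [I K 9, J K 19] → take I K (9); add K.
The 3rd edge added is E J.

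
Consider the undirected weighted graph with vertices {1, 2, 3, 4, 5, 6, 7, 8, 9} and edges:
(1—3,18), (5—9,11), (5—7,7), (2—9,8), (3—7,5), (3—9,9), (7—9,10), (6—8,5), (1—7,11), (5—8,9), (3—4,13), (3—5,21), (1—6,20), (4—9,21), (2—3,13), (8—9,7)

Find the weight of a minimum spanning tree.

Sort edges by weight, then run Kruskal:
3—7 (5): add — endpoints in different components.
6—8 (5): add — endpoints in different components.
5—7 (7): add — endpoints in different components.
8—9 (7): add — endpoints in different components.
2—9 (8): add — endpoints in different components.
3—9 (9): add — endpoints in different components.
5—8 (9): skip — 5 and 8 already connected.
7—9 (10): skip — 7 and 9 already connected.
1—7 (11): add — endpoints in different components.
5—9 (11): skip — 5 and 9 already connected.
2—3 (13): skip — 2 and 3 already connected.
3—4 (13): add — endpoints in different components.
MST edges: 3—7, 6—8, 5—7, 8—9, 2—9, 3—9, 1—7, 3—4; total weight 5+5+7+7+8+9+11+13 = 65.

65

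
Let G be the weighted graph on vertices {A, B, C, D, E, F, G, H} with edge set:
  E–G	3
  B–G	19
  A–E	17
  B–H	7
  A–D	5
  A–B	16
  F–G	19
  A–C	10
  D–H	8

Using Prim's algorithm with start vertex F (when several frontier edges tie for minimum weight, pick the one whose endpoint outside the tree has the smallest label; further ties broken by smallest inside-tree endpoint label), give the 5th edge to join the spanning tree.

D-H

Grow the tree from F using Prim:
Step 1: cheapest edge leaving the tree is F–G (19); add G.
Step 2: cheapest edge leaving the tree is E–G (3); add E.
Step 3: cheapest edge leaving the tree is A–E (17); add A.
Step 4: cheapest edge leaving the tree is A–D (5); add D.
Step 5: cheapest edge leaving the tree is D–H (8); add H.
Step 6: cheapest edge leaving the tree is B–H (7); add B.
Step 7: cheapest edge leaving the tree is A–C (10); add C.
The 5th edge added is D–H.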